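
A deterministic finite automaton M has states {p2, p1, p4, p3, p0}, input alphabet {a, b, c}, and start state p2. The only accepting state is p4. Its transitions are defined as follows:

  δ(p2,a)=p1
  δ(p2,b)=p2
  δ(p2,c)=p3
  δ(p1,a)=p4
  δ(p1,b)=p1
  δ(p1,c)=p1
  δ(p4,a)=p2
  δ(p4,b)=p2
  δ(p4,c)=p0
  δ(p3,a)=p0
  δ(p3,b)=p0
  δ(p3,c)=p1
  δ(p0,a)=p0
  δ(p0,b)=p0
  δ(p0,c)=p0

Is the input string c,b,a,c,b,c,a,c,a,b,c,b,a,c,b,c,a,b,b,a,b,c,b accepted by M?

start at p2
read 'c': p2 → p3
read 'b': p3 → p0
read 'a': p0 → p0
read 'c': p0 → p0
read 'b': p0 → p0
read 'c': p0 → p0
read 'a': p0 → p0
read 'c': p0 → p0
read 'a': p0 → p0
read 'b': p0 → p0
read 'c': p0 → p0
read 'b': p0 → p0
read 'a': p0 → p0
read 'c': p0 → p0
read 'b': p0 → p0
read 'c': p0 → p0
read 'a': p0 → p0
read 'b': p0 → p0
read 'b': p0 → p0
read 'a': p0 → p0
read 'b': p0 → p0
read 'c': p0 → p0
read 'b': p0 → p0
End state p0 is not accepting.

No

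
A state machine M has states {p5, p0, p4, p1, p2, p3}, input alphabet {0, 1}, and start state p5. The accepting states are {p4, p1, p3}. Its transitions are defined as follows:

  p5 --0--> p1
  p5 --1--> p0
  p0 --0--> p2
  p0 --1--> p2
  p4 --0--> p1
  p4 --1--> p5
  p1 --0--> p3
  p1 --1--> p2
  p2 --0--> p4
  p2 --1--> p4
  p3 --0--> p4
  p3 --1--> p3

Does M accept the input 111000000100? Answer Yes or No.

Yes

p5 → p0 → p2 → p4 → p1 → p3 → p4 → p1 → p3 → p4 → p5 → p1 → p3
End state p3 is accepting.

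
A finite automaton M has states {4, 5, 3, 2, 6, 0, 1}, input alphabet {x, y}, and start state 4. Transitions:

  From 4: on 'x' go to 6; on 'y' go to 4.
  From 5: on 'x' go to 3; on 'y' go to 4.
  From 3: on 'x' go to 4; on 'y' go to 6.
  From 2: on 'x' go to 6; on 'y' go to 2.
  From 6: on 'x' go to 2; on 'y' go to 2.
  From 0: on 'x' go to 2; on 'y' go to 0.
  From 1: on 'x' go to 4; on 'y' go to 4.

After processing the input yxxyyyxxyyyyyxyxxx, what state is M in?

Trace: 4 -y-> 4 -x-> 6 -x-> 2 -y-> 2 -y-> 2 -y-> 2 -x-> 6 -x-> 2 -y-> 2 -y-> 2 -y-> 2 -y-> 2 -y-> 2 -x-> 6 -y-> 2 -x-> 6 -x-> 2 -x-> 6

6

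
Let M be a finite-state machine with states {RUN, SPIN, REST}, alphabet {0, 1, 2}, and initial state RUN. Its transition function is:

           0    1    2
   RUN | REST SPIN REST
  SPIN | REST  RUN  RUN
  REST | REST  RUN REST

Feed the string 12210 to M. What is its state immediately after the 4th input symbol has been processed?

start at RUN
read '1': RUN → SPIN
read '2': SPIN → RUN
read '2': RUN → REST
read '1': REST → RUN
After 4 symbols: RUN.

RUN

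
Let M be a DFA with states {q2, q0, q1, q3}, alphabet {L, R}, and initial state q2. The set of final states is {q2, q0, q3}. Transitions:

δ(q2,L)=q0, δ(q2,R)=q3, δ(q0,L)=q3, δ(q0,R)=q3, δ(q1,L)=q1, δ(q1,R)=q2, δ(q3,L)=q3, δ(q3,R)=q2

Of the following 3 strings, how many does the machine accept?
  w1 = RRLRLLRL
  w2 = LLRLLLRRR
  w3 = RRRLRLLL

3

w1: q2 → q3 → q2 → q0 → q3 → q3 → q3 → q2 → q0  → end q0, accepted
w2: q2 → q0 → q3 → q2 → q0 → q3 → q3 → q2 → q3 → q2  → end q2, accepted
w3: q2 → q3 → q2 → q3 → q3 → q2 → q0 → q3 → q3  → end q3, accepted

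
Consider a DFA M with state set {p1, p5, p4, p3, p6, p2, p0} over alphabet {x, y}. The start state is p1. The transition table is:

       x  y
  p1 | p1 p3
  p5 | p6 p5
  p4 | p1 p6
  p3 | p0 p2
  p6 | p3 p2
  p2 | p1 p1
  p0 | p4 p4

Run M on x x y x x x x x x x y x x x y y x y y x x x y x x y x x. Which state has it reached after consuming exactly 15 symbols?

start at p1
read 'x': p1 → p1
read 'x': p1 → p1
read 'y': p1 → p3
read 'x': p3 → p0
read 'x': p0 → p4
read 'x': p4 → p1
read 'x': p1 → p1
read 'x': p1 → p1
read 'x': p1 → p1
read 'x': p1 → p1
read 'y': p1 → p3
read 'x': p3 → p0
read 'x': p0 → p4
read 'x': p4 → p1
read 'y': p1 → p3
After 15 symbols: p3.

p3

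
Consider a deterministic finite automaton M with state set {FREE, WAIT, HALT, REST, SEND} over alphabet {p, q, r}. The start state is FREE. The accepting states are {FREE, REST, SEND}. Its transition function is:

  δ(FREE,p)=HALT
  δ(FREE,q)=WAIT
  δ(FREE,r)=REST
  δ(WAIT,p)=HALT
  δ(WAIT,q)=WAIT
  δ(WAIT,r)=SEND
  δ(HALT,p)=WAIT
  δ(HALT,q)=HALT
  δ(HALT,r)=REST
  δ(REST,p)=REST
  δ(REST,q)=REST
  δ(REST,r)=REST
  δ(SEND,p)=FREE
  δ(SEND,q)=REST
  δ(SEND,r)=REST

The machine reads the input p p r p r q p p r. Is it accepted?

Yes

FREE → HALT → WAIT → SEND → FREE → REST → REST → REST → REST → REST
End state REST is accepting.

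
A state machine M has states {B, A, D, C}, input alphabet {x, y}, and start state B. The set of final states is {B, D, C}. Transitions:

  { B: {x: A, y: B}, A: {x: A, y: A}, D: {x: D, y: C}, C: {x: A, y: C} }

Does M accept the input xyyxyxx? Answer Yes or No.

No

start at B
read 'x': B → A
read 'y': A → A
read 'y': A → A
read 'x': A → A
read 'y': A → A
read 'x': A → A
read 'x': A → A
End state A is not accepting.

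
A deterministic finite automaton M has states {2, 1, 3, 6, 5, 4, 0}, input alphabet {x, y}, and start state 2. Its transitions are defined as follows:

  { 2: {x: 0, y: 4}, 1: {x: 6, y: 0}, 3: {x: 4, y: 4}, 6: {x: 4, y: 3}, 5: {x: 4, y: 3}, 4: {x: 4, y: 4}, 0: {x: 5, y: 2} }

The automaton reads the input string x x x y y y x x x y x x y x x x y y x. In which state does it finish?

4

start at 2
read 'x': 2 → 0
read 'x': 0 → 5
read 'x': 5 → 4
read 'y': 4 → 4
read 'y': 4 → 4
read 'y': 4 → 4
read 'x': 4 → 4
read 'x': 4 → 4
read 'x': 4 → 4
read 'y': 4 → 4
read 'x': 4 → 4
read 'x': 4 → 4
read 'y': 4 → 4
read 'x': 4 → 4
read 'x': 4 → 4
read 'x': 4 → 4
read 'y': 4 → 4
read 'y': 4 → 4
read 'x': 4 → 4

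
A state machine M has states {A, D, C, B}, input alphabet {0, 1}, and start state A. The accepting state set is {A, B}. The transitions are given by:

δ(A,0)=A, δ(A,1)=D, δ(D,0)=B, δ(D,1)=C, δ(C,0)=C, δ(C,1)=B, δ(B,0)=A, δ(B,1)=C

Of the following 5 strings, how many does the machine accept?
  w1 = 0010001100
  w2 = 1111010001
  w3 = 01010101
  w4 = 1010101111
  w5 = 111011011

0

w1:
  start at A
  read '0': A → A
  read '0': A → A
  read '1': A → D
  read '0': D → B
  read '0': B → A
  read '0': A → A
  read '1': A → D
  read '1': D → C
  read '0': C → C
  read '0': C → C
  end C, rejected
w2:
  start at A
  read '1': A → D
  read '1': D → C
  read '1': C → B
  read '1': B → C
  read '0': C → C
  read '1': C → B
  read '0': B → A
  read '0': A → A
  read '0': A → A
  read '1': A → D
  end D, rejected
w3:
  start at A
  read '0': A → A
  read '1': A → D
  read '0': D → B
  read '1': B → C
  read '0': C → C
  read '1': C → B
  read '0': B → A
  read '1': A → D
  end D, rejected
w4:
  start at A
  read '1': A → D
  read '0': D → B
  read '1': B → C
  read '0': C → C
  read '1': C → B
  read '0': B → A
  read '1': A → D
  read '1': D → C
  read '1': C → B
  read '1': B → C
  end C, rejected
w5:
  start at A
  read '1': A → D
  read '1': D → C
  read '1': C → B
  read '0': B → A
  read '1': A → D
  read '1': D → C
  read '0': C → C
  read '1': C → B
  read '1': B → C
  end C, rejected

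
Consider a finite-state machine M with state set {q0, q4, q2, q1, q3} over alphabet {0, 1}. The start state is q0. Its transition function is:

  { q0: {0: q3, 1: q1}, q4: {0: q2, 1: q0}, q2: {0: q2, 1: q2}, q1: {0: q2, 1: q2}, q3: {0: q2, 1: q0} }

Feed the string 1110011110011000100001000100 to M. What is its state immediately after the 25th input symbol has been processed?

q2

start at q0
read '1': q0 → q1
read '1': q1 → q2
read '1': q2 → q2
read '0': q2 → q2
read '0': q2 → q2
read '1': q2 → q2
read '1': q2 → q2
read '1': q2 → q2
read '1': q2 → q2
read '0': q2 → q2
read '0': q2 → q2
read '1': q2 → q2
read '1': q2 → q2
read '0': q2 → q2
read '0': q2 → q2
read '0': q2 → q2
read '1': q2 → q2
read '0': q2 → q2
read '0': q2 → q2
read '0': q2 → q2
read '0': q2 → q2
read '1': q2 → q2
read '0': q2 → q2
read '0': q2 → q2
read '0': q2 → q2
After 25 symbols: q2.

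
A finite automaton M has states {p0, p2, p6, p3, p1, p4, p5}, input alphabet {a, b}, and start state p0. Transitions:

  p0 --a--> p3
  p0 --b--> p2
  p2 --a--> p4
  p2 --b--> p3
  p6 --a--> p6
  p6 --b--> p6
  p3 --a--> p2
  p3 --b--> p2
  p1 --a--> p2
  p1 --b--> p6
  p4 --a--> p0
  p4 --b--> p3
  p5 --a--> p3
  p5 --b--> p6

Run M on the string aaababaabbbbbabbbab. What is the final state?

Trace: p0 -a-> p3 -a-> p2 -a-> p4 -b-> p3 -a-> p2 -b-> p3 -a-> p2 -a-> p4 -b-> p3 -b-> p2 -b-> p3 -b-> p2 -b-> p3 -a-> p2 -b-> p3 -b-> p2 -b-> p3 -a-> p2 -b-> p3

p3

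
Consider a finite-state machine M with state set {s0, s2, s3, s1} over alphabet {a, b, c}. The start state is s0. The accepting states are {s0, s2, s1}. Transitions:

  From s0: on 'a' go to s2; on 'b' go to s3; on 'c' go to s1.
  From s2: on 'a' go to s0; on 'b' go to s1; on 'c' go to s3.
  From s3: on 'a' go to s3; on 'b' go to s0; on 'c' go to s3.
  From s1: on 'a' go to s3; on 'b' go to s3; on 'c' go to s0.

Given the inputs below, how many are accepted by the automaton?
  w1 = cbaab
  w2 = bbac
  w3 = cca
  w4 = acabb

2

w1: s0 → s1 → s3 → s3 → s3 → s0  → end s0, accepted
w2: s0 → s3 → s0 → s2 → s3  → end s3, rejected
w3: s0 → s1 → s0 → s2  → end s2, accepted
w4: s0 → s2 → s3 → s3 → s0 → s3  → end s3, rejected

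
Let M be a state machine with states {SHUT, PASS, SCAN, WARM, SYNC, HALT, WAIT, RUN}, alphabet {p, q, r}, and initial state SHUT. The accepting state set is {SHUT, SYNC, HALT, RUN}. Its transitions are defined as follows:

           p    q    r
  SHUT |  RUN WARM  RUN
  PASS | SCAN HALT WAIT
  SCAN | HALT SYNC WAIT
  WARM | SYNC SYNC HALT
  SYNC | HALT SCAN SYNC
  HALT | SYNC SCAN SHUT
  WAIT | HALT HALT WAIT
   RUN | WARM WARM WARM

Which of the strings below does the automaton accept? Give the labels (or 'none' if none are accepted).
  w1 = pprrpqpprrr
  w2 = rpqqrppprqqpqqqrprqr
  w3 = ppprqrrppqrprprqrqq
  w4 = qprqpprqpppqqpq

w2, w3

w1:
  start at SHUT
  read 'p': SHUT → RUN
  read 'p': RUN → WARM
  read 'r': WARM → HALT
  read 'r': HALT → SHUT
  read 'p': SHUT → RUN
  read 'q': RUN → WARM
  read 'p': WARM → SYNC
  read 'p': SYNC → HALT
  read 'r': HALT → SHUT
  read 'r': SHUT → RUN
  read 'r': RUN → WARM
  end WARM, rejected
w2:
  start at SHUT
  read 'r': SHUT → RUN
  read 'p': RUN → WARM
  read 'q': WARM → SYNC
  read 'q': SYNC → SCAN
  read 'r': SCAN → WAIT
  read 'p': WAIT → HALT
  read 'p': HALT → SYNC
  read 'p': SYNC → HALT
  read 'r': HALT → SHUT
  read 'q': SHUT → WARM
  read 'q': WARM → SYNC
  read 'p': SYNC → HALT
  read 'q': HALT → SCAN
  read 'q': SCAN → SYNC
  read 'q': SYNC → SCAN
  read 'r': SCAN → WAIT
  read 'p': WAIT → HALT
  read 'r': HALT → SHUT
  read 'q': SHUT → WARM
  read 'r': WARM → HALT
  end HALT, accepted
w3:
  start at SHUT
  read 'p': SHUT → RUN
  read 'p': RUN → WARM
  read 'p': WARM → SYNC
  read 'r': SYNC → SYNC
  read 'q': SYNC → SCAN
  read 'r': SCAN → WAIT
  read 'r': WAIT → WAIT
  read 'p': WAIT → HALT
  read 'p': HALT → SYNC
  read 'q': SYNC → SCAN
  read 'r': SCAN → WAIT
  read 'p': WAIT → HALT
  read 'r': HALT → SHUT
  read 'p': SHUT → RUN
  read 'r': RUN → WARM
  read 'q': WARM → SYNC
  read 'r': SYNC → SYNC
  read 'q': SYNC → SCAN
  read 'q': SCAN → SYNC
  end SYNC, accepted
w4:
  start at SHUT
  read 'q': SHUT → WARM
  read 'p': WARM → SYNC
  read 'r': SYNC → SYNC
  read 'q': SYNC → SCAN
  read 'p': SCAN → HALT
  read 'p': HALT → SYNC
  read 'r': SYNC → SYNC
  read 'q': SYNC → SCAN
  read 'p': SCAN → HALT
  read 'p': HALT → SYNC
  read 'p': SYNC → HALT
  read 'q': HALT → SCAN
  read 'q': SCAN → SYNC
  read 'p': SYNC → HALT
  read 'q': HALT → SCAN
  end SCAN, rejected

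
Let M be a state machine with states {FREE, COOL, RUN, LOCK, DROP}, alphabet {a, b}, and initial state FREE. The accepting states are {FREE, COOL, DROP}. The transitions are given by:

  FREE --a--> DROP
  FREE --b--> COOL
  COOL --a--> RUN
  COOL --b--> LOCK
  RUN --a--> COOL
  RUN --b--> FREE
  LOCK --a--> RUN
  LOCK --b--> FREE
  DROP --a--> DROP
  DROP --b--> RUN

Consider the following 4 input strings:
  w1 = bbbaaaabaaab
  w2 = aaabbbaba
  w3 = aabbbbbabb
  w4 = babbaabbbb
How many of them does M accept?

w1:
  start at FREE
  read 'b': FREE → COOL
  read 'b': COOL → LOCK
  read 'b': LOCK → FREE
  read 'a': FREE → DROP
  read 'a': DROP → DROP
  read 'a': DROP → DROP
  read 'a': DROP → DROP
  read 'b': DROP → RUN
  read 'a': RUN → COOL
  read 'a': COOL → RUN
  read 'a': RUN → COOL
  read 'b': COOL → LOCK
  end LOCK, rejected
w2:
  start at FREE
  read 'a': FREE → DROP
  read 'a': DROP → DROP
  read 'a': DROP → DROP
  read 'b': DROP → RUN
  read 'b': RUN → FREE
  read 'b': FREE → COOL
  read 'a': COOL → RUN
  read 'b': RUN → FREE
  read 'a': FREE → DROP
  end DROP, accepted
w3:
  start at FREE
  read 'a': FREE → DROP
  read 'a': DROP → DROP
  read 'b': DROP → RUN
  read 'b': RUN → FREE
  read 'b': FREE → COOL
  read 'b': COOL → LOCK
  read 'b': LOCK → FREE
  read 'a': FREE → DROP
  read 'b': DROP → RUN
  read 'b': RUN → FREE
  end FREE, accepted
w4:
  start at FREE
  read 'b': FREE → COOL
  read 'a': COOL → RUN
  read 'b': RUN → FREE
  read 'b': FREE → COOL
  read 'a': COOL → RUN
  read 'a': RUN → COOL
  read 'b': COOL → LOCK
  read 'b': LOCK → FREE
  read 'b': FREE → COOL
  read 'b': COOL → LOCK
  end LOCK, rejected

2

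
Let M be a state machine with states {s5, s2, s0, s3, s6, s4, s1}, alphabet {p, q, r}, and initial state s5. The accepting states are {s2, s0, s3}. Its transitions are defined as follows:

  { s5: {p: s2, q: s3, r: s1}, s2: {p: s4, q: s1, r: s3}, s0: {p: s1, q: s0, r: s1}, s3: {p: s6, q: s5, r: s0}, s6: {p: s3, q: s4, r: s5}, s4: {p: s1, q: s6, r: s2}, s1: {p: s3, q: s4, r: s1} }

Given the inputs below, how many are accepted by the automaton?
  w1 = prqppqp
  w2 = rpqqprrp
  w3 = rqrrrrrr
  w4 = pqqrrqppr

w1: Trace: s5 -p-> s2 -r-> s3 -q-> s5 -p-> s2 -p-> s4 -q-> s6 -p-> s3  → end s3, accepted
w2: Trace: s5 -r-> s1 -p-> s3 -q-> s5 -q-> s3 -p-> s6 -r-> s5 -r-> s1 -p-> s3  → end s3, accepted
w3: Trace: s5 -r-> s1 -q-> s4 -r-> s2 -r-> s3 -r-> s0 -r-> s1 -r-> s1 -r-> s1  → end s1, rejected
w4: Trace: s5 -p-> s2 -q-> s1 -q-> s4 -r-> s2 -r-> s3 -q-> s5 -p-> s2 -p-> s4 -r-> s2  → end s2, accepted

3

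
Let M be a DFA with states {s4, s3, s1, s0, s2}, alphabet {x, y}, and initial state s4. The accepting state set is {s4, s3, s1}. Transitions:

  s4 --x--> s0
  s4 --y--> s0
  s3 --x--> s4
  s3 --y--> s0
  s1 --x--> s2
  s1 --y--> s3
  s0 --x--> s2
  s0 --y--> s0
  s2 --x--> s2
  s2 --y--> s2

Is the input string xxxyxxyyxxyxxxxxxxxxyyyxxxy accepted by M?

s4 → s0 → s2 → s2 → s2 → s2 → s2 → s2 → s2 → s2 → s2 → s2 → s2 → s2 → s2 → s2 → s2 → s2 → s2 → s2 → s2 → s2 → s2 → s2 → s2 → s2 → s2 → s2
End state s2 is not accepting.

No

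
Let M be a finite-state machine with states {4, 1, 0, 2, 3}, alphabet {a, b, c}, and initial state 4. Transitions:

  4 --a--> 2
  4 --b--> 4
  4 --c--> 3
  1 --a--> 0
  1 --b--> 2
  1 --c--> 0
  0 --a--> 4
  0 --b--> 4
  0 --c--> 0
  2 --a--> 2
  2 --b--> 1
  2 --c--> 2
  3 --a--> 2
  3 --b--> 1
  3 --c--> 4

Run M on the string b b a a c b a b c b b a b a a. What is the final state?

start at 4
read 'b': 4 → 4
read 'b': 4 → 4
read 'a': 4 → 2
read 'a': 2 → 2
read 'c': 2 → 2
read 'b': 2 → 1
read 'a': 1 → 0
read 'b': 0 → 4
read 'c': 4 → 3
read 'b': 3 → 1
read 'b': 1 → 2
read 'a': 2 → 2
read 'b': 2 → 1
read 'a': 1 → 0
read 'a': 0 → 4

4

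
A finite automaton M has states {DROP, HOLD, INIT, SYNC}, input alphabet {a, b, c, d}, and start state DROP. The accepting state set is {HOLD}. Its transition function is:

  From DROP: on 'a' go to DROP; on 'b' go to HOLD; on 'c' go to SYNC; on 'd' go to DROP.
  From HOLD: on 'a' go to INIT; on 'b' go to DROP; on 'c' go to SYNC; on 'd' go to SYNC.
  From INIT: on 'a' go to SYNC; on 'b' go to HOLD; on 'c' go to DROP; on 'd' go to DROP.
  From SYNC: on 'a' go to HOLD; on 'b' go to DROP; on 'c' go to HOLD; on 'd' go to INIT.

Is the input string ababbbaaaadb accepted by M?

Trace: DROP -a-> DROP -b-> HOLD -a-> INIT -b-> HOLD -b-> DROP -b-> HOLD -a-> INIT -a-> SYNC -a-> HOLD -a-> INIT -d-> DROP -b-> HOLD
End state HOLD is accepting.

Yes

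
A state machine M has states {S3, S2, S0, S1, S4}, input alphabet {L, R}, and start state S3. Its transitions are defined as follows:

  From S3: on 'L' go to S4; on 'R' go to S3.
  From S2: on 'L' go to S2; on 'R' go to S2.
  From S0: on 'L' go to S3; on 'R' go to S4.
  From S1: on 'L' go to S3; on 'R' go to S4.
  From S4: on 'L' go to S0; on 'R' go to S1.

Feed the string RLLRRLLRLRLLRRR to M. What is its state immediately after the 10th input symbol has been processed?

S3 → S3 → S4 → S0 → S4 → S1 → S3 → S4 → S1 → S3 → S3
After 10 symbols: S3.

S3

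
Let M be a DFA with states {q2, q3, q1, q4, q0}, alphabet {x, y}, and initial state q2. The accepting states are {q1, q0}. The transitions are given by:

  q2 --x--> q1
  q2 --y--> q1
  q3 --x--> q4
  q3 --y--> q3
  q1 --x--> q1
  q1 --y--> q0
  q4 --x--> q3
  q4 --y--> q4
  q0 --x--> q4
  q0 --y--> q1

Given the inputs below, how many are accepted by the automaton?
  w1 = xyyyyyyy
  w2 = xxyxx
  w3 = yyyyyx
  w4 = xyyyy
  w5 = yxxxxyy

w1:
  start at q2
  read 'x': q2 → q1
  read 'y': q1 → q0
  read 'y': q0 → q1
  read 'y': q1 → q0
  read 'y': q0 → q1
  read 'y': q1 → q0
  read 'y': q0 → q1
  read 'y': q1 → q0
  end q0, accepted
w2:
  start at q2
  read 'x': q2 → q1
  read 'x': q1 → q1
  read 'y': q1 → q0
  read 'x': q0 → q4
  read 'x': q4 → q3
  end q3, rejected
w3:
  start at q2
  read 'y': q2 → q1
  read 'y': q1 → q0
  read 'y': q0 → q1
  read 'y': q1 → q0
  read 'y': q0 → q1
  read 'x': q1 → q1
  end q1, accepted
w4:
  start at q2
  read 'x': q2 → q1
  read 'y': q1 → q0
  read 'y': q0 → q1
  read 'y': q1 → q0
  read 'y': q0 → q1
  end q1, accepted
w5:
  start at q2
  read 'y': q2 → q1
  read 'x': q1 → q1
  read 'x': q1 → q1
  read 'x': q1 → q1
  read 'x': q1 → q1
  read 'y': q1 → q0
  read 'y': q0 → q1
  end q1, accepted

4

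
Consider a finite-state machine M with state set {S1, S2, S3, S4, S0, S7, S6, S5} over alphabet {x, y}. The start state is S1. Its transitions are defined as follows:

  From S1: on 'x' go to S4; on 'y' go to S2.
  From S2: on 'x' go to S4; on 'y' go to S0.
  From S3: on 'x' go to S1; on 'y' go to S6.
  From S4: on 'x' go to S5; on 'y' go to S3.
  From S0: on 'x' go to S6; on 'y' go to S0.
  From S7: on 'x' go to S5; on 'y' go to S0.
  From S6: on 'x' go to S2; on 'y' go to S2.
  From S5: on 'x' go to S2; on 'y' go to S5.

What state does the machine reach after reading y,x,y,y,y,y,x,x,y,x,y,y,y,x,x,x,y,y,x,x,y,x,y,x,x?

S5

Trace: S1 -y-> S2 -x-> S4 -y-> S3 -y-> S6 -y-> S2 -y-> S0 -x-> S6 -x-> S2 -y-> S0 -x-> S6 -y-> S2 -y-> S0 -y-> S0 -x-> S6 -x-> S2 -x-> S4 -y-> S3 -y-> S6 -x-> S2 -x-> S4 -y-> S3 -x-> S1 -y-> S2 -x-> S4 -x-> S5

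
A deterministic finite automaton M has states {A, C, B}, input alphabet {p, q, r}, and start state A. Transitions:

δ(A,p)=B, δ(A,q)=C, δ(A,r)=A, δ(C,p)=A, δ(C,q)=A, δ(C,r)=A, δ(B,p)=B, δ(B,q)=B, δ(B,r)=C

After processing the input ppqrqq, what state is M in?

C

start at A
read 'p': A → B
read 'p': B → B
read 'q': B → B
read 'r': B → C
read 'q': C → A
read 'q': A → C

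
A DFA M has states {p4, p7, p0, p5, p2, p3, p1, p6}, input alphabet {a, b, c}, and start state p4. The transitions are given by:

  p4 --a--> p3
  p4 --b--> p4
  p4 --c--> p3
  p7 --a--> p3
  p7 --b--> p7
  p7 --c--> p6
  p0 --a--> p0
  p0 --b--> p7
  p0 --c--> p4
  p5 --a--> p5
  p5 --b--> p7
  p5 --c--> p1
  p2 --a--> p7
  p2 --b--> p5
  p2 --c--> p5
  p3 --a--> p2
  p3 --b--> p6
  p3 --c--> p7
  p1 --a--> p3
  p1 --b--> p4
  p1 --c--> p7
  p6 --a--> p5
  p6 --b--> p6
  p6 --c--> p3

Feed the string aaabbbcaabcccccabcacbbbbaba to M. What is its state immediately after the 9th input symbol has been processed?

p5

start at p4
read 'a': p4 → p3
read 'a': p3 → p2
read 'a': p2 → p7
read 'b': p7 → p7
read 'b': p7 → p7
read 'b': p7 → p7
read 'c': p7 → p6
read 'a': p6 → p5
read 'a': p5 → p5
After 9 symbols: p5.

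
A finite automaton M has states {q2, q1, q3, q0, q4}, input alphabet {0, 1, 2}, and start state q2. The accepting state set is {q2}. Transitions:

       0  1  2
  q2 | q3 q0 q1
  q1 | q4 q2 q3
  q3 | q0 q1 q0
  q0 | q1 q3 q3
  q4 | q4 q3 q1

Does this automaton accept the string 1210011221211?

start at q2
read '1': q2 → q0
read '2': q0 → q3
read '1': q3 → q1
read '0': q1 → q4
read '0': q4 → q4
read '1': q4 → q3
read '1': q3 → q1
read '2': q1 → q3
read '2': q3 → q0
read '1': q0 → q3
read '2': q3 → q0
read '1': q0 → q3
read '1': q3 → q1
End state q1 is not accepting.

No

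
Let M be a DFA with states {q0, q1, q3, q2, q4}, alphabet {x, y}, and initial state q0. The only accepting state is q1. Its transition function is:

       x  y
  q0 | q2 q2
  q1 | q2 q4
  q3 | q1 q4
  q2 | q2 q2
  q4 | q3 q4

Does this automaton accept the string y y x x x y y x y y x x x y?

No

start at q0
read 'y': q0 → q2
read 'y': q2 → q2
read 'x': q2 → q2
read 'x': q2 → q2
read 'x': q2 → q2
read 'y': q2 → q2
read 'y': q2 → q2
read 'x': q2 → q2
read 'y': q2 → q2
read 'y': q2 → q2
read 'x': q2 → q2
read 'x': q2 → q2
read 'x': q2 → q2
read 'y': q2 → q2
End state q2 is not accepting.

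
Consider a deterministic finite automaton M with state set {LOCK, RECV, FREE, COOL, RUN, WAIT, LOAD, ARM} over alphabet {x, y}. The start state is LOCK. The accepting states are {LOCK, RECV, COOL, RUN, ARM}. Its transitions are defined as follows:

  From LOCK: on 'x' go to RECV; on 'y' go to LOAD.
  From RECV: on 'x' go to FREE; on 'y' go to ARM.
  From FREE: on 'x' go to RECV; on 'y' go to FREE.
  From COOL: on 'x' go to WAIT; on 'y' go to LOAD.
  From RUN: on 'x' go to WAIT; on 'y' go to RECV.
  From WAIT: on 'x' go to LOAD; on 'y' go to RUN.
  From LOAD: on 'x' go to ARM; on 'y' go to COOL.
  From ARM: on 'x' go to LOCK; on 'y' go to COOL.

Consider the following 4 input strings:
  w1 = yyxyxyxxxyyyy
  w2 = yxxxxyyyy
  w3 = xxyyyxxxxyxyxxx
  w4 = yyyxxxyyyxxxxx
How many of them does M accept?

w1: LOCK → LOAD → COOL → WAIT → RUN → WAIT → RUN → WAIT → LOAD → ARM → COOL → LOAD → COOL → LOAD  → end LOAD, rejected
w2: LOCK → LOAD → ARM → LOCK → RECV → FREE → FREE → FREE → FREE → FREE  → end FREE, rejected
w3: LOCK → RECV → FREE → FREE → FREE → FREE → RECV → FREE → RECV → FREE → FREE → RECV → ARM → LOCK → RECV → FREE  → end FREE, rejected
w4: LOCK → LOAD → COOL → LOAD → ARM → LOCK → RECV → ARM → COOL → LOAD → ARM → LOCK → RECV → FREE → RECV  → end RECV, accepted

1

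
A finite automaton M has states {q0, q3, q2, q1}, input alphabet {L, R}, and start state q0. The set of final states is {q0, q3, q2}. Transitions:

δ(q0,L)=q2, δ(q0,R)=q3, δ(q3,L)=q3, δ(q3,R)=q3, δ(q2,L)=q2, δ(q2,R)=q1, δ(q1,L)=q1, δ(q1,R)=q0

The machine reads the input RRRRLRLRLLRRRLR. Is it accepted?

Yes

start at q0
read 'R': q0 → q3
read 'R': q3 → q3
read 'R': q3 → q3
read 'R': q3 → q3
read 'L': q3 → q3
read 'R': q3 → q3
read 'L': q3 → q3
read 'R': q3 → q3
read 'L': q3 → q3
read 'L': q3 → q3
read 'R': q3 → q3
read 'R': q3 → q3
read 'R': q3 → q3
read 'L': q3 → q3
read 'R': q3 → q3
End state q3 is accepting.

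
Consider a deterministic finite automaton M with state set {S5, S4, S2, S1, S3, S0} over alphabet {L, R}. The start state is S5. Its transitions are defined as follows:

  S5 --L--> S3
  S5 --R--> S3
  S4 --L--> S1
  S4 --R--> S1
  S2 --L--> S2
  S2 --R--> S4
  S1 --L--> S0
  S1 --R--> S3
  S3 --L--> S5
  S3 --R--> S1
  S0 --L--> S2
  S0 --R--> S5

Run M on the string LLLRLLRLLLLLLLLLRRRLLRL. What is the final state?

start at S5
read 'L': S5 → S3
read 'L': S3 → S5
read 'L': S5 → S3
read 'R': S3 → S1
read 'L': S1 → S0
read 'L': S0 → S2
read 'R': S2 → S4
read 'L': S4 → S1
read 'L': S1 → S0
read 'L': S0 → S2
read 'L': S2 → S2
read 'L': S2 → S2
read 'L': S2 → S2
read 'L': S2 → S2
read 'L': S2 → S2
read 'L': S2 → S2
read 'R': S2 → S4
read 'R': S4 → S1
read 'R': S1 → S3
read 'L': S3 → S5
read 'L': S5 → S3
read 'R': S3 → S1
read 'L': S1 → S0

S0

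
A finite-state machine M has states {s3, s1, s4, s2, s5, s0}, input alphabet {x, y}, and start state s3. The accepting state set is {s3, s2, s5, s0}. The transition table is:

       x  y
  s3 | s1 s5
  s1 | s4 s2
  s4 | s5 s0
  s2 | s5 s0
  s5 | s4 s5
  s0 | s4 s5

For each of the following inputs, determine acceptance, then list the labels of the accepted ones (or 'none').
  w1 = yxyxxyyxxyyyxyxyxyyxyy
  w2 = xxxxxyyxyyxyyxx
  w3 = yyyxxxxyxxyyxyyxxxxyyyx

w1, w2

w1: s3 → s5 → s4 → s0 → s4 → s5 → s5 → s5 → s4 → s5 → s5 → s5 → s5 → s4 → s0 → s4 → s0 → s4 → s0 → s5 → s4 → s0 → s5  → end s5, accepted
w2: s3 → s1 → s4 → s5 → s4 → s5 → s5 → s5 → s4 → s0 → s5 → s4 → s0 → s5 → s4 → s5  → end s5, accepted
w3: s3 → s5 → s5 → s5 → s4 → s5 → s4 → s5 → s5 → s4 → s5 → s5 → s5 → s4 → s0 → s5 → s4 → s5 → s4 → s5 → s5 → s5 → s5 → s4  → end s4, rejected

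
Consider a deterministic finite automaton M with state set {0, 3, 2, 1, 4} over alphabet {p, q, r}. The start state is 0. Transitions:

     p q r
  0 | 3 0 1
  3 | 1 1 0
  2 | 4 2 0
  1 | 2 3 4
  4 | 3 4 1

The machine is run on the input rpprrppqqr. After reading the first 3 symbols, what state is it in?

4

0 → 1 → 2 → 4
After 3 symbols: 4.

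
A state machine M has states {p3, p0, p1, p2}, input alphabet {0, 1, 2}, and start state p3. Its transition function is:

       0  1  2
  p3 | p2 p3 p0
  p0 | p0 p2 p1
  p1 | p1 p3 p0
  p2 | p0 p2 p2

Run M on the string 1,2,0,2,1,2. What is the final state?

Trace: p3 -1-> p3 -2-> p0 -0-> p0 -2-> p1 -1-> p3 -2-> p0

p0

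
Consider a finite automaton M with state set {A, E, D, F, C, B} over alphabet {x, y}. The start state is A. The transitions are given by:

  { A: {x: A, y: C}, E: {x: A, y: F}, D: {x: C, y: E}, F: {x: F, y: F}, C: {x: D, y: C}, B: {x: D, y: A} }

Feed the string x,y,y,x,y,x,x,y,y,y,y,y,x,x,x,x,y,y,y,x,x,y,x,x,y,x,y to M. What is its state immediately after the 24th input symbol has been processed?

C

A → A → C → C → D → E → A → A → C → C → C → C → C → D → C → D → C → C → C → C → D → C → C → D → C
After 24 symbols: C.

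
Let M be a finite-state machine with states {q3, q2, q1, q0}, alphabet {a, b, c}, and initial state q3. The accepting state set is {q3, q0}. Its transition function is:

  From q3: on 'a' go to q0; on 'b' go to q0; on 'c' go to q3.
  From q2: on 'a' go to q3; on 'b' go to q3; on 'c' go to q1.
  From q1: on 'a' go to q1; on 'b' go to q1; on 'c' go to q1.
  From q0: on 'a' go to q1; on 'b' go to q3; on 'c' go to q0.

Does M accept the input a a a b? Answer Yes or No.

No

Trace: q3 -a-> q0 -a-> q1 -a-> q1 -b-> q1
End state q1 is not accepting.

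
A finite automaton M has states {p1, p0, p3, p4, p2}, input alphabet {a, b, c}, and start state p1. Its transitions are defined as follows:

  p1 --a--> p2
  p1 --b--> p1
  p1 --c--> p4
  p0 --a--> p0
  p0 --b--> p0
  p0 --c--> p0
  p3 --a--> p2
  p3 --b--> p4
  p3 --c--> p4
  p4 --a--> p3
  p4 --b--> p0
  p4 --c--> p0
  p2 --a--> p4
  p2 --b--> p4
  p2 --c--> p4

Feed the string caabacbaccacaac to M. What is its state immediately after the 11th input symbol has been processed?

Trace: p1 -c-> p4 -a-> p3 -a-> p2 -b-> p4 -a-> p3 -c-> p4 -b-> p0 -a-> p0 -c-> p0 -c-> p0 -a-> p0
After 11 symbols: p0.

p0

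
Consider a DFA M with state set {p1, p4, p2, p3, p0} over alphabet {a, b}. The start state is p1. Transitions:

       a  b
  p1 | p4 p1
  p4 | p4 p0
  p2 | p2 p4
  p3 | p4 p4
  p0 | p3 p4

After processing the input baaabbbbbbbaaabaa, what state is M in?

start at p1
read 'b': p1 → p1
read 'a': p1 → p4
read 'a': p4 → p4
read 'a': p4 → p4
read 'b': p4 → p0
read 'b': p0 → p4
read 'b': p4 → p0
read 'b': p0 → p4
read 'b': p4 → p0
read 'b': p0 → p4
read 'b': p4 → p0
read 'a': p0 → p3
read 'a': p3 → p4
read 'a': p4 → p4
read 'b': p4 → p0
read 'a': p0 → p3
read 'a': p3 → p4

p4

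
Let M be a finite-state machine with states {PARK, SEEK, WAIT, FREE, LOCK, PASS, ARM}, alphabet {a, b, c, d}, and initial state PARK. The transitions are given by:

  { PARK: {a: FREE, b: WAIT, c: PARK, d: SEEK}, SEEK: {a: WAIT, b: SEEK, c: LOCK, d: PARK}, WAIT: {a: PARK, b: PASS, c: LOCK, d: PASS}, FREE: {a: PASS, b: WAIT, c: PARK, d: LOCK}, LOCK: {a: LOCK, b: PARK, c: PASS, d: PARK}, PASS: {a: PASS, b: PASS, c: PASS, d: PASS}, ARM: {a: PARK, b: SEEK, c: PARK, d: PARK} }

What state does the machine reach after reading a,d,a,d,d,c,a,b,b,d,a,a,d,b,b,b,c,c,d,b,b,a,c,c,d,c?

PASS

start at PARK
read 'a': PARK → FREE
read 'd': FREE → LOCK
read 'a': LOCK → LOCK
read 'd': LOCK → PARK
read 'd': PARK → SEEK
read 'c': SEEK → LOCK
read 'a': LOCK → LOCK
read 'b': LOCK → PARK
read 'b': PARK → WAIT
read 'd': WAIT → PASS
read 'a': PASS → PASS
read 'a': PASS → PASS
read 'd': PASS → PASS
read 'b': PASS → PASS
read 'b': PASS → PASS
read 'b': PASS → PASS
read 'c': PASS → PASS
read 'c': PASS → PASS
read 'd': PASS → PASS
read 'b': PASS → PASS
read 'b': PASS → PASS
read 'a': PASS → PASS
read 'c': PASS → PASS
read 'c': PASS → PASS
read 'd': PASS → PASS
read 'c': PASS → PASS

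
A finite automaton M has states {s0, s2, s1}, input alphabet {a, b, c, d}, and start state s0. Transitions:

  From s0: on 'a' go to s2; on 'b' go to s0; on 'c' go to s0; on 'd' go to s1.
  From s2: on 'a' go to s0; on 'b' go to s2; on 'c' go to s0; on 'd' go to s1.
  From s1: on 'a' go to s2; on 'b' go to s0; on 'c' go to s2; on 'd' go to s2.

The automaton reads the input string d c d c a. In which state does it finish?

s0

start at s0
read 'd': s0 → s1
read 'c': s1 → s2
read 'd': s2 → s1
read 'c': s1 → s2
read 'a': s2 → s0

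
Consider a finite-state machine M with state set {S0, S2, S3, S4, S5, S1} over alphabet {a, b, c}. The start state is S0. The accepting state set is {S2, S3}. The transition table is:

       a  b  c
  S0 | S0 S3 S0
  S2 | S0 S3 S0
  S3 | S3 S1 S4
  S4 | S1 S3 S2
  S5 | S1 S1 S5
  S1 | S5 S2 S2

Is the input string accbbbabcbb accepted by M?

Trace: S0 -a-> S0 -c-> S0 -c-> S0 -b-> S3 -b-> S1 -b-> S2 -a-> S0 -b-> S3 -c-> S4 -b-> S3 -b-> S1
End state S1 is not accepting.

No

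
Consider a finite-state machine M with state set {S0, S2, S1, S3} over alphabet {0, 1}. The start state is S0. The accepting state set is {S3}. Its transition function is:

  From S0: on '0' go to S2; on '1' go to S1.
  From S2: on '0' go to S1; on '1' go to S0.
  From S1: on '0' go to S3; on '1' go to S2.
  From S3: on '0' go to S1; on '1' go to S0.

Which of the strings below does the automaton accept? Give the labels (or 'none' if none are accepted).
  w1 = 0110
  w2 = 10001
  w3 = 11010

w1

w1:
  start at S0
  read '0': S0 → S2
  read '1': S2 → S0
  read '1': S0 → S1
  read '0': S1 → S3
  end S3, accepted
w2:
  start at S0
  read '1': S0 → S1
  read '0': S1 → S3
  read '0': S3 → S1
  read '0': S1 → S3
  read '1': S3 → S0
  end S0, rejected
w3:
  start at S0
  read '1': S0 → S1
  read '1': S1 → S2
  read '0': S2 → S1
  read '1': S1 → S2
  read '0': S2 → S1
  end S1, rejected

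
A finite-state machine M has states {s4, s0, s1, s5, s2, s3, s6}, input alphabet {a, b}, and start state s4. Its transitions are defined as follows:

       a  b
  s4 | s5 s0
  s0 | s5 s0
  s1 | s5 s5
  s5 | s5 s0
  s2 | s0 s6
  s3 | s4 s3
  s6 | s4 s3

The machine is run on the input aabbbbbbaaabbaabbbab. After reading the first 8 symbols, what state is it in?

s0

s4 → s5 → s5 → s0 → s0 → s0 → s0 → s0 → s0
After 8 symbols: s0.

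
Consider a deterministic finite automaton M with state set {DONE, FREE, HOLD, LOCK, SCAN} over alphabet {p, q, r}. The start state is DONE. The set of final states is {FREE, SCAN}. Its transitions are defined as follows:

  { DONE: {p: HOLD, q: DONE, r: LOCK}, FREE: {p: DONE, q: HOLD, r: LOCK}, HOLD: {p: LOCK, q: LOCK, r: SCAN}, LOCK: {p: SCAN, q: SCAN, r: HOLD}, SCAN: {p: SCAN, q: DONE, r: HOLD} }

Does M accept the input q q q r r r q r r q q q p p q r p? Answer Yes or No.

No

DONE → DONE → DONE → DONE → LOCK → HOLD → SCAN → DONE → LOCK → HOLD → LOCK → SCAN → DONE → HOLD → LOCK → SCAN → HOLD → LOCK
End state LOCK is not accepting.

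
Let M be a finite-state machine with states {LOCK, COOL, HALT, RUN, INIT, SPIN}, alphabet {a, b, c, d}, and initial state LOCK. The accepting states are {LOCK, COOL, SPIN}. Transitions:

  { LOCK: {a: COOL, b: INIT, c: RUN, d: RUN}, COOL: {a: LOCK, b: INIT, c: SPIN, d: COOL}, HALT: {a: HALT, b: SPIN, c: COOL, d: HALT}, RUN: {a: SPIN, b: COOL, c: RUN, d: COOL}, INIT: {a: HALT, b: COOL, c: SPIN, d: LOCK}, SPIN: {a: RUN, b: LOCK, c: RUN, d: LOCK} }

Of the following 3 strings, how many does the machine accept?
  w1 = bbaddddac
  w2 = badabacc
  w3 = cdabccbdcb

1

w1: Trace: LOCK -b-> INIT -b-> COOL -a-> LOCK -d-> RUN -d-> COOL -d-> COOL -d-> COOL -a-> LOCK -c-> RUN  → end RUN, rejected
w2: Trace: LOCK -b-> INIT -a-> HALT -d-> HALT -a-> HALT -b-> SPIN -a-> RUN -c-> RUN -c-> RUN  → end RUN, rejected
w3: Trace: LOCK -c-> RUN -d-> COOL -a-> LOCK -b-> INIT -c-> SPIN -c-> RUN -b-> COOL -d-> COOL -c-> SPIN -b-> LOCK  → end LOCK, accepted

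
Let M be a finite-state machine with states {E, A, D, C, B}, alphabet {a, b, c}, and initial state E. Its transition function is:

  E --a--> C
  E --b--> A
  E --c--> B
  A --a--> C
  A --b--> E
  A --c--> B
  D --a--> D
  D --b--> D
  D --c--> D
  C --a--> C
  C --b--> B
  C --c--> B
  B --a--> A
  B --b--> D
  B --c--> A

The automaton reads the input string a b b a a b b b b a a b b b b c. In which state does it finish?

Trace: E -a-> C -b-> B -b-> D -a-> D -a-> D -b-> D -b-> D -b-> D -b-> D -a-> D -a-> D -b-> D -b-> D -b-> D -b-> D -c-> D

D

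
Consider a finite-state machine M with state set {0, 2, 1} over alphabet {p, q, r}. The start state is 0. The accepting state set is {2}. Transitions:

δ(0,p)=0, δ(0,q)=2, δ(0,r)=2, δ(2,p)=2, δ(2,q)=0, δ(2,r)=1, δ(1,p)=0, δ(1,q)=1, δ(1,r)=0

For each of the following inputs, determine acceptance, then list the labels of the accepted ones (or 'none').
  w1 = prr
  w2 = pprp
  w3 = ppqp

w2, w3

w1: 0 → 0 → 2 → 1  → end 1, rejected
w2: 0 → 0 → 0 → 2 → 2  → end 2, accepted
w3: 0 → 0 → 0 → 2 → 2  → end 2, accepted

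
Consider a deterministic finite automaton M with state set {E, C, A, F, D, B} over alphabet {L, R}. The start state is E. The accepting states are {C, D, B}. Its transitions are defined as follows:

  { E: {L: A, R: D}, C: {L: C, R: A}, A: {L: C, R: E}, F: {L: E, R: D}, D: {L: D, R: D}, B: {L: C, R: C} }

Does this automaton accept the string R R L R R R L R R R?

Yes

Trace: E -R-> D -R-> D -L-> D -R-> D -R-> D -R-> D -L-> D -R-> D -R-> D -R-> D
End state D is accepting.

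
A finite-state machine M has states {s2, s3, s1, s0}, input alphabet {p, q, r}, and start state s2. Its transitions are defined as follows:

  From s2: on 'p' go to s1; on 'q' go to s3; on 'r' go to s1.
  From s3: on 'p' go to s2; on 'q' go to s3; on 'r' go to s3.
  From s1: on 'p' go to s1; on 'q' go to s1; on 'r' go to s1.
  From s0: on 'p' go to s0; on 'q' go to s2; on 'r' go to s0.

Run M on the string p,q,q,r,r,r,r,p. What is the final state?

Trace: s2 -p-> s1 -q-> s1 -q-> s1 -r-> s1 -r-> s1 -r-> s1 -r-> s1 -p-> s1

s1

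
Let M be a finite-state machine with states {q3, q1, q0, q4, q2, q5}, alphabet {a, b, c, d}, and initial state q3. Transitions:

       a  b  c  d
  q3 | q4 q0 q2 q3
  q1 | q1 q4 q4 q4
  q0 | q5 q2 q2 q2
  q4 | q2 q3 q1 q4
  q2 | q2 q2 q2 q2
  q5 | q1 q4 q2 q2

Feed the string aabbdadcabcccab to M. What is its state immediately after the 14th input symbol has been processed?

q2

Trace: q3 -a-> q4 -a-> q2 -b-> q2 -b-> q2 -d-> q2 -a-> q2 -d-> q2 -c-> q2 -a-> q2 -b-> q2 -c-> q2 -c-> q2 -c-> q2 -a-> q2
After 14 symbols: q2.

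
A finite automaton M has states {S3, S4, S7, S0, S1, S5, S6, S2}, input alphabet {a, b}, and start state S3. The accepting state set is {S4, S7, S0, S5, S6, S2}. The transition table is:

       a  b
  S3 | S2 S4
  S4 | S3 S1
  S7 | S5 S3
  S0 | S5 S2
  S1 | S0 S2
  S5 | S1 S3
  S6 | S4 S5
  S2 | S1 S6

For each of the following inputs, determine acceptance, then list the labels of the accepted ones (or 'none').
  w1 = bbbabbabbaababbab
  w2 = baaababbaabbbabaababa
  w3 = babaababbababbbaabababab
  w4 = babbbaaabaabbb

w1:
  start at S3
  read 'b': S3 → S4
  read 'b': S4 → S1
  read 'b': S1 → S2
  read 'a': S2 → S1
  read 'b': S1 → S2
  read 'b': S2 → S6
  read 'a': S6 → S4
  read 'b': S4 → S1
  read 'b': S1 → S2
  read 'a': S2 → S1
  read 'a': S1 → S0
  read 'b': S0 → S2
  read 'a': S2 → S1
  read 'b': S1 → S2
  read 'b': S2 → S6
  read 'a': S6 → S4
  read 'b': S4 → S1
  end S1, rejected
w2:
  start at S3
  read 'b': S3 → S4
  read 'a': S4 → S3
  read 'a': S3 → S2
  read 'a': S2 → S1
  read 'b': S1 → S2
  read 'a': S2 → S1
  read 'b': S1 → S2
  read 'b': S2 → S6
  read 'a': S6 → S4
  read 'a': S4 → S3
  read 'b': S3 → S4
  read 'b': S4 → S1
  read 'b': S1 → S2
  read 'a': S2 → S1
  read 'b': S1 → S2
  read 'a': S2 → S1
  read 'a': S1 → S0
  read 'b': S0 → S2
  read 'a': S2 → S1
  read 'b': S1 → S2
  read 'a': S2 → S1
  end S1, rejected
w3:
  start at S3
  read 'b': S3 → S4
  read 'a': S4 → S3
  read 'b': S3 → S4
  read 'a': S4 → S3
  read 'a': S3 → S2
  read 'b': S2 → S6
  read 'a': S6 → S4
  read 'b': S4 → S1
  read 'b': S1 → S2
  read 'a': S2 → S1
  read 'b': S1 → S2
  read 'a': S2 → S1
  read 'b': S1 → S2
  read 'b': S2 → S6
  read 'b': S6 → S5
  read 'a': S5 → S1
  read 'a': S1 → S0
  read 'b': S0 → S2
  read 'a': S2 → S1
  read 'b': S1 → S2
  read 'a': S2 → S1
  read 'b': S1 → S2
  read 'a': S2 → S1
  read 'b': S1 → S2
  end S2, accepted
w4:
  start at S3
  read 'b': S3 → S4
  read 'a': S4 → S3
  read 'b': S3 → S4
  read 'b': S4 → S1
  read 'b': S1 → S2
  read 'a': S2 → S1
  read 'a': S1 → S0
  read 'a': S0 → S5
  read 'b': S5 → S3
  read 'a': S3 → S2
  read 'a': S2 → S1
  read 'b': S1 → S2
  read 'b': S2 → S6
  read 'b': S6 → S5
  end S5, accepted

w3, w4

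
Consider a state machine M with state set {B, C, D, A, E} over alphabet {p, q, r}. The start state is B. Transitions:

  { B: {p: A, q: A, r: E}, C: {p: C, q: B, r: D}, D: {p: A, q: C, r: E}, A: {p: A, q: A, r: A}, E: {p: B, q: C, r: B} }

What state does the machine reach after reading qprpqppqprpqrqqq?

start at B
read 'q': B → A
read 'p': A → A
read 'r': A → A
read 'p': A → A
read 'q': A → A
read 'p': A → A
read 'p': A → A
read 'q': A → A
read 'p': A → A
read 'r': A → A
read 'p': A → A
read 'q': A → A
read 'r': A → A
read 'q': A → A
read 'q': A → A
read 'q': A → A

A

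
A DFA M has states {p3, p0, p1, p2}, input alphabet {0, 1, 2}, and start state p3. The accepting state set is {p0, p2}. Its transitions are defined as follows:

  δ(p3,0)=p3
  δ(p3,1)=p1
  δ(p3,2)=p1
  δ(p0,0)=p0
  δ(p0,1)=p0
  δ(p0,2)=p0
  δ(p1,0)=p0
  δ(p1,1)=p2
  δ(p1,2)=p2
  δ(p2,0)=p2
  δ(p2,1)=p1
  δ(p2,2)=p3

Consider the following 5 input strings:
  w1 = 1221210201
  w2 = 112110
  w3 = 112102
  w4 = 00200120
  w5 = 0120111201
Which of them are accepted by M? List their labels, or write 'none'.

w1, w2, w3, w4

w1: p3 → p1 → p2 → p3 → p1 → p2 → p1 → p0 → p0 → p0 → p0  → end p0, accepted
w2: p3 → p1 → p2 → p3 → p1 → p2 → p2  → end p2, accepted
w3: p3 → p1 → p2 → p3 → p1 → p0 → p0  → end p0, accepted
w4: p3 → p3 → p3 → p1 → p0 → p0 → p0 → p0 → p0  → end p0, accepted
w5: p3 → p3 → p1 → p2 → p2 → p1 → p2 → p1 → p2 → p2 → p1  → end p1, rejected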